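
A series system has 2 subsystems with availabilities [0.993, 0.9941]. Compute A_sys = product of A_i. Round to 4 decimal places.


Subsystems: [0.993, 0.9941]
After subsystem 1 (A=0.993): product = 0.993
After subsystem 2 (A=0.9941): product = 0.9871
A_sys = 0.9871

0.9871


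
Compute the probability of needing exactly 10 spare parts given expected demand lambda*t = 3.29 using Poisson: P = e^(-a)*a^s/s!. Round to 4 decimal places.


a = 3.29, s = 10
e^(-a) = e^(-3.29) = 0.0373
a^s = 3.29^10 = 148579.5298
s! = 3628800
P = 0.0373 * 148579.5298 / 3628800
P = 0.0015

0.0015


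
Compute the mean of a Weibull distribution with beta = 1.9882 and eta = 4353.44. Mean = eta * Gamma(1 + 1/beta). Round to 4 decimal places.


beta = 1.9882, eta = 4353.44
1/beta = 0.503
1 + 1/beta = 1.503
Gamma(1.503) = 0.8863
Mean = 4353.44 * 0.8863
Mean = 3858.5694

3858.5694


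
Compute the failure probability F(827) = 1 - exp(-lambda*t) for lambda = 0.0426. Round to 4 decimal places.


lambda = 0.0426, t = 827
lambda * t = 35.2302
exp(-35.2302) = 0.0
F(t) = 1 - 0.0
F(t) = 1.0

1.0


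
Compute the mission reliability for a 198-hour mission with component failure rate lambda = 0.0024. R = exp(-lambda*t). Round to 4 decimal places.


lambda = 0.0024
mission_time = 198
lambda * t = 0.0024 * 198 = 0.4752
R = exp(-0.4752)
R = 0.6218

0.6218


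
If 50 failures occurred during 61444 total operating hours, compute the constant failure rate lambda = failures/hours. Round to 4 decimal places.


failures = 50
total_hours = 61444
lambda = 50 / 61444
lambda = 0.0008

0.0008


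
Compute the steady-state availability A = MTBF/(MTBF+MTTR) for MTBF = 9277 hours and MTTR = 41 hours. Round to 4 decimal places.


MTBF = 9277
MTTR = 41
MTBF + MTTR = 9318
A = 9277 / 9318
A = 0.9956

0.9956


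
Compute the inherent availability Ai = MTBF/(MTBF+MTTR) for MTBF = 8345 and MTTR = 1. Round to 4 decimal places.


MTBF = 8345
MTTR = 1
MTBF + MTTR = 8346
Ai = 8345 / 8346
Ai = 0.9999

0.9999


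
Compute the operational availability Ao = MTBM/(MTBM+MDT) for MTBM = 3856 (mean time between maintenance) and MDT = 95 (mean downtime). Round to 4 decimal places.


MTBM = 3856
MDT = 95
MTBM + MDT = 3951
Ao = 3856 / 3951
Ao = 0.976

0.976


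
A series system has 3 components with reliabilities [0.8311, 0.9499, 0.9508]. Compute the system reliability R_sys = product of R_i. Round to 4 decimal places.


Components: [0.8311, 0.9499, 0.9508]
After component 1 (R=0.8311): product = 0.8311
After component 2 (R=0.9499): product = 0.7895
After component 3 (R=0.9508): product = 0.7506
R_sys = 0.7506

0.7506


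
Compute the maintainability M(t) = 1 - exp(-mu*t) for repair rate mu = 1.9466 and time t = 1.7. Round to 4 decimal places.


mu = 1.9466, t = 1.7
mu * t = 1.9466 * 1.7 = 3.3092
exp(-3.3092) = 0.0365
M(t) = 1 - 0.0365
M(t) = 0.9635

0.9635


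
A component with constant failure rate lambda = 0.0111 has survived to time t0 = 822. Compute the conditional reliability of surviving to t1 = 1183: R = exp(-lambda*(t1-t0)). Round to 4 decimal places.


lambda = 0.0111
t0 = 822, t1 = 1183
t1 - t0 = 361
lambda * (t1-t0) = 0.0111 * 361 = 4.0071
R = exp(-4.0071)
R = 0.0182

0.0182


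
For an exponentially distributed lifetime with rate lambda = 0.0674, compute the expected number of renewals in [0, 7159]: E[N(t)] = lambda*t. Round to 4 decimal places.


lambda = 0.0674
t = 7159
E[N(t)] = lambda * t
E[N(t)] = 0.0674 * 7159
E[N(t)] = 482.5166

482.5166


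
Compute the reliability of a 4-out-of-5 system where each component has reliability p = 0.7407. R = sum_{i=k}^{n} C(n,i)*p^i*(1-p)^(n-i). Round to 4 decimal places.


k = 4, n = 5, p = 0.7407
i=4: C(5,4)=5 * 0.7407^4 * 0.2593^1 = 0.3902
i=5: C(5,5)=1 * 0.7407^5 * 0.2593^0 = 0.223
R = sum of terms = 0.6132

0.6132


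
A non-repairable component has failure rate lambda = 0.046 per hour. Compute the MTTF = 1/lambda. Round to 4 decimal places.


lambda = 0.046
MTTF = 1 / 0.046
MTTF = 21.7391

21.7391


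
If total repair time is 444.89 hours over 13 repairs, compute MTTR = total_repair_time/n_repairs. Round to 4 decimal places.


total_repair_time = 444.89
n_repairs = 13
MTTR = 444.89 / 13
MTTR = 34.2223

34.2223


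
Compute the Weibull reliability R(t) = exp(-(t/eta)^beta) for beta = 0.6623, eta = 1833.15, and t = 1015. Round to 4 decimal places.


beta = 0.6623, eta = 1833.15, t = 1015
t/eta = 1015 / 1833.15 = 0.5537
(t/eta)^beta = 0.5537^0.6623 = 0.676
R(t) = exp(-0.676)
R(t) = 0.5086

0.5086


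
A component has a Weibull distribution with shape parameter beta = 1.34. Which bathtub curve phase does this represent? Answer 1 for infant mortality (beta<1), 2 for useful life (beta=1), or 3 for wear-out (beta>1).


beta = 1.34
Compare beta to 1:
beta < 1 => infant mortality (phase 1)
beta = 1 => useful life (phase 2)
beta > 1 => wear-out (phase 3)
Since beta = 1.34, this is wear-out (increasing failure rate)
Phase = 3

3


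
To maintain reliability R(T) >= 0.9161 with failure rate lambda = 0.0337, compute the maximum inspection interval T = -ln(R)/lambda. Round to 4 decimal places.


R_target = 0.9161
lambda = 0.0337
-ln(0.9161) = 0.0876
T = 0.0876 / 0.0337
T = 2.6003

2.6003


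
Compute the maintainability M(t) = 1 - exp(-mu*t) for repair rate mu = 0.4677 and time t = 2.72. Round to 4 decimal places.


mu = 0.4677, t = 2.72
mu * t = 0.4677 * 2.72 = 1.2721
exp(-1.2721) = 0.2802
M(t) = 1 - 0.2802
M(t) = 0.7198

0.7198


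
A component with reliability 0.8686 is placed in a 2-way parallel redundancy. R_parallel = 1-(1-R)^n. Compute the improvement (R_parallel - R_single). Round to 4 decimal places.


R_single = 0.8686, n = 2
1 - R_single = 0.1314
(1 - R_single)^n = 0.1314^2 = 0.0173
R_parallel = 1 - 0.0173 = 0.9827
Improvement = 0.9827 - 0.8686
Improvement = 0.1141

0.1141


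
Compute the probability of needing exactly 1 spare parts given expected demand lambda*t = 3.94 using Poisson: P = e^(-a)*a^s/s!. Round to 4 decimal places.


a = 3.94, s = 1
e^(-a) = e^(-3.94) = 0.0194
a^s = 3.94^1 = 3.94
s! = 1
P = 0.0194 * 3.94 / 1
P = 0.0766

0.0766


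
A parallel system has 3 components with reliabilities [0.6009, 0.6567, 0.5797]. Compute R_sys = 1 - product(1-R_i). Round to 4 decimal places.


Components: [0.6009, 0.6567, 0.5797]
(1 - 0.6009) = 0.3991, running product = 0.3991
(1 - 0.6567) = 0.3433, running product = 0.137
(1 - 0.5797) = 0.4203, running product = 0.0576
Product of (1-R_i) = 0.0576
R_sys = 1 - 0.0576 = 0.9424

0.9424


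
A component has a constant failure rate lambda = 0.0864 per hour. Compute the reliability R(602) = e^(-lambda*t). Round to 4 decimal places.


lambda = 0.0864
t = 602
lambda * t = 52.0128
R(t) = e^(-52.0128)
R(t) = 0.0

0.0


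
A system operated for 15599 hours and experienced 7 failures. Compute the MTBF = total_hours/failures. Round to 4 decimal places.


total_hours = 15599
failures = 7
MTBF = 15599 / 7
MTBF = 2228.4286

2228.4286


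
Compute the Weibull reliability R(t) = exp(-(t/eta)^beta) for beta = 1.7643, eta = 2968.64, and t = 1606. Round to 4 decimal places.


beta = 1.7643, eta = 2968.64, t = 1606
t/eta = 1606 / 2968.64 = 0.541
(t/eta)^beta = 0.541^1.7643 = 0.3383
R(t) = exp(-0.3383)
R(t) = 0.713

0.713


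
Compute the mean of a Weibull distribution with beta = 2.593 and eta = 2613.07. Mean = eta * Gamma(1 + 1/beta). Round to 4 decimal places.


beta = 2.593, eta = 2613.07
1/beta = 0.3857
1 + 1/beta = 1.3857
Gamma(1.3857) = 0.8881
Mean = 2613.07 * 0.8881
Mean = 2320.7711

2320.7711


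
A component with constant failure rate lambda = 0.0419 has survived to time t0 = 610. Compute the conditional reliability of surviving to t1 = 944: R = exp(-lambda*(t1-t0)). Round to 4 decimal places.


lambda = 0.0419
t0 = 610, t1 = 944
t1 - t0 = 334
lambda * (t1-t0) = 0.0419 * 334 = 13.9946
R = exp(-13.9946)
R = 0.0

0.0


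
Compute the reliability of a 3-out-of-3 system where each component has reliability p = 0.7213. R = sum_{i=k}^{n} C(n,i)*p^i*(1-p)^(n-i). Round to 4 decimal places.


k = 3, n = 3, p = 0.7213
i=3: C(3,3)=1 * 0.7213^3 * 0.2787^0 = 0.3753
R = sum of terms = 0.3753

0.3753


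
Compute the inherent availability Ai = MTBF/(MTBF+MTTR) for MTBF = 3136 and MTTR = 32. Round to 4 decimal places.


MTBF = 3136
MTTR = 32
MTBF + MTTR = 3168
Ai = 3136 / 3168
Ai = 0.9899

0.9899


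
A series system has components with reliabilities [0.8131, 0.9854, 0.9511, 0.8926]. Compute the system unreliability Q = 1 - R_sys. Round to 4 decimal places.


Components: [0.8131, 0.9854, 0.9511, 0.8926]
After component 1: product = 0.8131
After component 2: product = 0.8012
After component 3: product = 0.762
After component 4: product = 0.6802
R_sys = 0.6802
Q = 1 - 0.6802 = 0.3198

0.3198


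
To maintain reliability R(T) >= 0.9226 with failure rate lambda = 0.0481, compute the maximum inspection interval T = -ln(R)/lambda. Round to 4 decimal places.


R_target = 0.9226
lambda = 0.0481
-ln(0.9226) = 0.0806
T = 0.0806 / 0.0481
T = 1.6748

1.6748


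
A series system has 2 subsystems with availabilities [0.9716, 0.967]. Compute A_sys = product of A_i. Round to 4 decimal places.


Subsystems: [0.9716, 0.967]
After subsystem 1 (A=0.9716): product = 0.9716
After subsystem 2 (A=0.967): product = 0.9395
A_sys = 0.9395

0.9395


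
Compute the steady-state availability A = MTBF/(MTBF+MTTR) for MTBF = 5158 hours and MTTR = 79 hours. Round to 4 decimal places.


MTBF = 5158
MTTR = 79
MTBF + MTTR = 5237
A = 5158 / 5237
A = 0.9849

0.9849


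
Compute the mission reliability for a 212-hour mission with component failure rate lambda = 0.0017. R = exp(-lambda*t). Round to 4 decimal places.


lambda = 0.0017
mission_time = 212
lambda * t = 0.0017 * 212 = 0.3604
R = exp(-0.3604)
R = 0.6974

0.6974


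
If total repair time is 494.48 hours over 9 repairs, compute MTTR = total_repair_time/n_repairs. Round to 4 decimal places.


total_repair_time = 494.48
n_repairs = 9
MTTR = 494.48 / 9
MTTR = 54.9422

54.9422


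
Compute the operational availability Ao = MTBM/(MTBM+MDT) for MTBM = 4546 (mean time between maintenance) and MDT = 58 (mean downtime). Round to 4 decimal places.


MTBM = 4546
MDT = 58
MTBM + MDT = 4604
Ao = 4546 / 4604
Ao = 0.9874

0.9874


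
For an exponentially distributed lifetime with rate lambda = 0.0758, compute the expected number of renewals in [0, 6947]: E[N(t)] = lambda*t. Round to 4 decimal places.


lambda = 0.0758
t = 6947
E[N(t)] = lambda * t
E[N(t)] = 0.0758 * 6947
E[N(t)] = 526.5826

526.5826


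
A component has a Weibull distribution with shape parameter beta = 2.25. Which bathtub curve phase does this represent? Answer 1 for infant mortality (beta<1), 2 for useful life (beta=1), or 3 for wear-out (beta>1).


beta = 2.25
Compare beta to 1:
beta < 1 => infant mortality (phase 1)
beta = 1 => useful life (phase 2)
beta > 1 => wear-out (phase 3)
Since beta = 2.25, this is wear-out (increasing failure rate)
Phase = 3

3


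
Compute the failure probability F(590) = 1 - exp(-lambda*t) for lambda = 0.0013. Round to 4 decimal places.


lambda = 0.0013, t = 590
lambda * t = 0.767
exp(-0.767) = 0.4644
F(t) = 1 - 0.4644
F(t) = 0.5356

0.5356


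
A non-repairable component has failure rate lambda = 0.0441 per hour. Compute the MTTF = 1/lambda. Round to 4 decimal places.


lambda = 0.0441
MTTF = 1 / 0.0441
MTTF = 22.6757

22.6757


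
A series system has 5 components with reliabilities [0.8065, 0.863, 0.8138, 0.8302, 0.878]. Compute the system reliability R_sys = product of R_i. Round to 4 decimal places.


Components: [0.8065, 0.863, 0.8138, 0.8302, 0.878]
After component 1 (R=0.8065): product = 0.8065
After component 2 (R=0.863): product = 0.696
After component 3 (R=0.8138): product = 0.5664
After component 4 (R=0.8302): product = 0.4702
After component 5 (R=0.878): product = 0.4129
R_sys = 0.4129

0.4129


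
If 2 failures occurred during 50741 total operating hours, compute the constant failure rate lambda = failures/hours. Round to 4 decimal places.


failures = 2
total_hours = 50741
lambda = 2 / 50741
lambda = 0.0

0.0


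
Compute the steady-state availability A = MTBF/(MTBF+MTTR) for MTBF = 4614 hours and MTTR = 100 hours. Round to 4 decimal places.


MTBF = 4614
MTTR = 100
MTBF + MTTR = 4714
A = 4614 / 4714
A = 0.9788

0.9788


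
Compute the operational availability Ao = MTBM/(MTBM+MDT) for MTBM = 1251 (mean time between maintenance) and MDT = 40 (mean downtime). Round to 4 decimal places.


MTBM = 1251
MDT = 40
MTBM + MDT = 1291
Ao = 1251 / 1291
Ao = 0.969

0.969


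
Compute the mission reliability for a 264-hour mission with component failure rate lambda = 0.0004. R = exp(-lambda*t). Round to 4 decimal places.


lambda = 0.0004
mission_time = 264
lambda * t = 0.0004 * 264 = 0.1056
R = exp(-0.1056)
R = 0.8998

0.8998


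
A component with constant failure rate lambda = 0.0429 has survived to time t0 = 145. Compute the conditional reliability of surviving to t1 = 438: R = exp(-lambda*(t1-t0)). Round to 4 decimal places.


lambda = 0.0429
t0 = 145, t1 = 438
t1 - t0 = 293
lambda * (t1-t0) = 0.0429 * 293 = 12.5697
R = exp(-12.5697)
R = 0.0

0.0


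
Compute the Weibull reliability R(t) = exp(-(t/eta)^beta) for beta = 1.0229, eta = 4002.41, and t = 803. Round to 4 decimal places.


beta = 1.0229, eta = 4002.41, t = 803
t/eta = 803 / 4002.41 = 0.2006
(t/eta)^beta = 0.2006^1.0229 = 0.1934
R(t) = exp(-0.1934)
R(t) = 0.8242

0.8242


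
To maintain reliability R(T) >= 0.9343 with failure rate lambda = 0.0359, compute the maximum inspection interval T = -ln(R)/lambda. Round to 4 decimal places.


R_target = 0.9343
lambda = 0.0359
-ln(0.9343) = 0.068
T = 0.068 / 0.0359
T = 1.893

1.893


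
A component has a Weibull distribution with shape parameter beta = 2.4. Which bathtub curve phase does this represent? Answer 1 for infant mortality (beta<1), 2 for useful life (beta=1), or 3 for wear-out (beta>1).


beta = 2.4
Compare beta to 1:
beta < 1 => infant mortality (phase 1)
beta = 1 => useful life (phase 2)
beta > 1 => wear-out (phase 3)
Since beta = 2.4, this is wear-out (increasing failure rate)
Phase = 3

3


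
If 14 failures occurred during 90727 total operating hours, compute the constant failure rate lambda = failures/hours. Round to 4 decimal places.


failures = 14
total_hours = 90727
lambda = 14 / 90727
lambda = 0.0002

0.0002


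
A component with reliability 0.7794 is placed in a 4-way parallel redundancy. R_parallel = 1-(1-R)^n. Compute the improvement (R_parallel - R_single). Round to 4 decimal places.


R_single = 0.7794, n = 4
1 - R_single = 0.2206
(1 - R_single)^n = 0.2206^4 = 0.0024
R_parallel = 1 - 0.0024 = 0.9976
Improvement = 0.9976 - 0.7794
Improvement = 0.2182

0.2182


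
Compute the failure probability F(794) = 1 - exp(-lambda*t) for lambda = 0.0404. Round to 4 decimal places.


lambda = 0.0404, t = 794
lambda * t = 32.0776
exp(-32.0776) = 0.0
F(t) = 1 - 0.0
F(t) = 1.0

1.0


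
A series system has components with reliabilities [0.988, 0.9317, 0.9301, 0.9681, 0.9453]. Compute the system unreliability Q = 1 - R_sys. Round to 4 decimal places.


Components: [0.988, 0.9317, 0.9301, 0.9681, 0.9453]
After component 1: product = 0.988
After component 2: product = 0.9205
After component 3: product = 0.8562
After component 4: product = 0.8289
After component 5: product = 0.7835
R_sys = 0.7835
Q = 1 - 0.7835 = 0.2165

0.2165


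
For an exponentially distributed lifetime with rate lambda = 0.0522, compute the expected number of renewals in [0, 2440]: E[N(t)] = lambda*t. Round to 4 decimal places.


lambda = 0.0522
t = 2440
E[N(t)] = lambda * t
E[N(t)] = 0.0522 * 2440
E[N(t)] = 127.368

127.368


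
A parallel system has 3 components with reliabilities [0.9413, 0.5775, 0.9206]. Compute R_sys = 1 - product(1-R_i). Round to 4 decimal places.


Components: [0.9413, 0.5775, 0.9206]
(1 - 0.9413) = 0.0587, running product = 0.0587
(1 - 0.5775) = 0.4225, running product = 0.0248
(1 - 0.9206) = 0.0794, running product = 0.002
Product of (1-R_i) = 0.002
R_sys = 1 - 0.002 = 0.998

0.998


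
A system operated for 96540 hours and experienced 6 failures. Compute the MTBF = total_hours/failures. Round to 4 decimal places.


total_hours = 96540
failures = 6
MTBF = 96540 / 6
MTBF = 16090.0

16090.0


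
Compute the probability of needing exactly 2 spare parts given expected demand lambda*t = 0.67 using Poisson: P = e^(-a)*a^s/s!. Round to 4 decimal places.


a = 0.67, s = 2
e^(-a) = e^(-0.67) = 0.5117
a^s = 0.67^2 = 0.4489
s! = 2
P = 0.5117 * 0.4489 / 2
P = 0.1149

0.1149


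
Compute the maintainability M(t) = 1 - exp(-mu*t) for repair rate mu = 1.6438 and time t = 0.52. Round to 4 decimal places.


mu = 1.6438, t = 0.52
mu * t = 1.6438 * 0.52 = 0.8548
exp(-0.8548) = 0.4254
M(t) = 1 - 0.4254
M(t) = 0.5746

0.5746


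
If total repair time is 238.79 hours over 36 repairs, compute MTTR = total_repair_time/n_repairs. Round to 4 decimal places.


total_repair_time = 238.79
n_repairs = 36
MTTR = 238.79 / 36
MTTR = 6.6331

6.6331


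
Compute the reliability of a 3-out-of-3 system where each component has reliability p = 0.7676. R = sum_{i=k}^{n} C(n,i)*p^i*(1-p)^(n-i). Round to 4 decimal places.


k = 3, n = 3, p = 0.7676
i=3: C(3,3)=1 * 0.7676^3 * 0.2324^0 = 0.4523
R = sum of terms = 0.4523

0.4523


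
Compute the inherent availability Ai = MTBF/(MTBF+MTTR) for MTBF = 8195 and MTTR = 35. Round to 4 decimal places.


MTBF = 8195
MTTR = 35
MTBF + MTTR = 8230
Ai = 8195 / 8230
Ai = 0.9957

0.9957


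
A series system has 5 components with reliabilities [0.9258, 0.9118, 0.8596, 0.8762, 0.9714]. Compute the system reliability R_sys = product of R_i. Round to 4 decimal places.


Components: [0.9258, 0.9118, 0.8596, 0.8762, 0.9714]
After component 1 (R=0.9258): product = 0.9258
After component 2 (R=0.9118): product = 0.8441
After component 3 (R=0.8596): product = 0.7256
After component 4 (R=0.8762): product = 0.6358
After component 5 (R=0.9714): product = 0.6176
R_sys = 0.6176

0.6176


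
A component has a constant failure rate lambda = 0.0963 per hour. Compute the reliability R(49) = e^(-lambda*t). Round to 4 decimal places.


lambda = 0.0963
t = 49
lambda * t = 4.7187
R(t) = e^(-4.7187)
R(t) = 0.0089

0.0089


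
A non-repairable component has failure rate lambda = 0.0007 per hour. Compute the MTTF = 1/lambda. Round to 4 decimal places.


lambda = 0.0007
MTTF = 1 / 0.0007
MTTF = 1428.5714

1428.5714


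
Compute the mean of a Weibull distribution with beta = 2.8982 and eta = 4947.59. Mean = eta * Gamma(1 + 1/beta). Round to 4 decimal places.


beta = 2.8982, eta = 4947.59
1/beta = 0.345
1 + 1/beta = 1.345
Gamma(1.345) = 0.8917
Mean = 4947.59 * 0.8917
Mean = 4411.6018

4411.6018


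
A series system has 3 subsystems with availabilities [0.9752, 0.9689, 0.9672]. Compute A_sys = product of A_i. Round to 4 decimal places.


Subsystems: [0.9752, 0.9689, 0.9672]
After subsystem 1 (A=0.9752): product = 0.9752
After subsystem 2 (A=0.9689): product = 0.9449
After subsystem 3 (A=0.9672): product = 0.9139
A_sys = 0.9139

0.9139


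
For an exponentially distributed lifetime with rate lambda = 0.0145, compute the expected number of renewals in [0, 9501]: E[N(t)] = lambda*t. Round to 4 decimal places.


lambda = 0.0145
t = 9501
E[N(t)] = lambda * t
E[N(t)] = 0.0145 * 9501
E[N(t)] = 137.7645

137.7645


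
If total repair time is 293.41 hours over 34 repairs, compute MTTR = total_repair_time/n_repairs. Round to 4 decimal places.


total_repair_time = 293.41
n_repairs = 34
MTTR = 293.41 / 34
MTTR = 8.6297

8.6297


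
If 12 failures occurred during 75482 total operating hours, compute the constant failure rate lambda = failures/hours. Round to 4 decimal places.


failures = 12
total_hours = 75482
lambda = 12 / 75482
lambda = 0.0002

0.0002


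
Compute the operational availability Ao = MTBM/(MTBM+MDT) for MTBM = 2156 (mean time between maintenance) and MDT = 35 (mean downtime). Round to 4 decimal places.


MTBM = 2156
MDT = 35
MTBM + MDT = 2191
Ao = 2156 / 2191
Ao = 0.984

0.984


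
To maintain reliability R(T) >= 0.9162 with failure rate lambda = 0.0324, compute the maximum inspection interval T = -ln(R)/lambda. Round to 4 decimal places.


R_target = 0.9162
lambda = 0.0324
-ln(0.9162) = 0.0875
T = 0.0875 / 0.0324
T = 2.7013

2.7013


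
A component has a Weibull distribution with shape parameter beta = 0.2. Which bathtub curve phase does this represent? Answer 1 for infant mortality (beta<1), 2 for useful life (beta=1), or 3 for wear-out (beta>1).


beta = 0.2
Compare beta to 1:
beta < 1 => infant mortality (phase 1)
beta = 1 => useful life (phase 2)
beta > 1 => wear-out (phase 3)
Since beta = 0.2, this is infant mortality (decreasing failure rate)
Phase = 1

1


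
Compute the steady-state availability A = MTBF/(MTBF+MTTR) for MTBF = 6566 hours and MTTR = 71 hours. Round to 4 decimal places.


MTBF = 6566
MTTR = 71
MTBF + MTTR = 6637
A = 6566 / 6637
A = 0.9893

0.9893


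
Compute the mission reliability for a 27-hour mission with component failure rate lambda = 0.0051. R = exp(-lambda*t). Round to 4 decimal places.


lambda = 0.0051
mission_time = 27
lambda * t = 0.0051 * 27 = 0.1377
R = exp(-0.1377)
R = 0.8714

0.8714


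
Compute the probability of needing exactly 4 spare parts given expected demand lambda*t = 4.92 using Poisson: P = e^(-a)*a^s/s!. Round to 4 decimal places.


a = 4.92, s = 4
e^(-a) = e^(-4.92) = 0.0073
a^s = 4.92^4 = 585.9498
s! = 24
P = 0.0073 * 585.9498 / 24
P = 0.1782

0.1782


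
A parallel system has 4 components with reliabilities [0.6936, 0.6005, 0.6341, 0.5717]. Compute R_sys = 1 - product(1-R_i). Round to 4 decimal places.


Components: [0.6936, 0.6005, 0.6341, 0.5717]
(1 - 0.6936) = 0.3064, running product = 0.3064
(1 - 0.6005) = 0.3995, running product = 0.1224
(1 - 0.6341) = 0.3659, running product = 0.0448
(1 - 0.5717) = 0.4283, running product = 0.0192
Product of (1-R_i) = 0.0192
R_sys = 1 - 0.0192 = 0.9808

0.9808


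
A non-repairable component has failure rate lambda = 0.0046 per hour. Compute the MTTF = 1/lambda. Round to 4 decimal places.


lambda = 0.0046
MTTF = 1 / 0.0046
MTTF = 217.3913

217.3913


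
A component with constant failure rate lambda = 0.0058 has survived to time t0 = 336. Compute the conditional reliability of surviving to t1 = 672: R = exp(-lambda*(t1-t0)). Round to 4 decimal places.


lambda = 0.0058
t0 = 336, t1 = 672
t1 - t0 = 336
lambda * (t1-t0) = 0.0058 * 336 = 1.9488
R = exp(-1.9488)
R = 0.1424

0.1424


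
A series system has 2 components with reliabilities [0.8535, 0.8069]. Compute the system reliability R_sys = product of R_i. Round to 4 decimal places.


Components: [0.8535, 0.8069]
After component 1 (R=0.8535): product = 0.8535
After component 2 (R=0.8069): product = 0.6887
R_sys = 0.6887

0.6887


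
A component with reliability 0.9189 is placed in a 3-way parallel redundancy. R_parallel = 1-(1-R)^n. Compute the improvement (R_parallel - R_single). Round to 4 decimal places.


R_single = 0.9189, n = 3
1 - R_single = 0.0811
(1 - R_single)^n = 0.0811^3 = 0.0005
R_parallel = 1 - 0.0005 = 0.9995
Improvement = 0.9995 - 0.9189
Improvement = 0.0806

0.0806


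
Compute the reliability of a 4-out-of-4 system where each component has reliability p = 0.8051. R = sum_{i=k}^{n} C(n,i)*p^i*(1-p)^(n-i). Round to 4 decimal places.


k = 4, n = 4, p = 0.8051
i=4: C(4,4)=1 * 0.8051^4 * 0.1949^0 = 0.4201
R = sum of terms = 0.4201

0.4201


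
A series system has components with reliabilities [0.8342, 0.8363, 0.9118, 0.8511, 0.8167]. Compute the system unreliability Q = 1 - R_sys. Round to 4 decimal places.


Components: [0.8342, 0.8363, 0.9118, 0.8511, 0.8167]
After component 1: product = 0.8342
After component 2: product = 0.6976
After component 3: product = 0.6361
After component 4: product = 0.5414
After component 5: product = 0.4422
R_sys = 0.4422
Q = 1 - 0.4422 = 0.5578

0.5578


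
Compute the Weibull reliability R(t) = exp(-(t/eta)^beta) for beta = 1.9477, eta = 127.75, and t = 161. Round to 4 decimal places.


beta = 1.9477, eta = 127.75, t = 161
t/eta = 161 / 127.75 = 1.2603
(t/eta)^beta = 1.2603^1.9477 = 1.5692
R(t) = exp(-1.5692)
R(t) = 0.2082

0.2082


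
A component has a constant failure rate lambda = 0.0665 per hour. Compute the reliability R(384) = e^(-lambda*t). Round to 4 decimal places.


lambda = 0.0665
t = 384
lambda * t = 25.536
R(t) = e^(-25.536)
R(t) = 0.0

0.0


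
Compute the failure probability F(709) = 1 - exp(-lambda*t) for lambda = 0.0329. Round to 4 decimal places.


lambda = 0.0329, t = 709
lambda * t = 23.3261
exp(-23.3261) = 0.0
F(t) = 1 - 0.0
F(t) = 1.0

1.0


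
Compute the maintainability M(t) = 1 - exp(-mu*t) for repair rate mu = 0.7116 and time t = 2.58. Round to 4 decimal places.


mu = 0.7116, t = 2.58
mu * t = 0.7116 * 2.58 = 1.8359
exp(-1.8359) = 0.1595
M(t) = 1 - 0.1595
M(t) = 0.8405

0.8405


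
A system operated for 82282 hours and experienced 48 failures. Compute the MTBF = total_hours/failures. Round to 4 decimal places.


total_hours = 82282
failures = 48
MTBF = 82282 / 48
MTBF = 1714.2083

1714.2083


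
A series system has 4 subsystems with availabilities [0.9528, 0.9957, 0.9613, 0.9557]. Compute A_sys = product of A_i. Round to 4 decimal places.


Subsystems: [0.9528, 0.9957, 0.9613, 0.9557]
After subsystem 1 (A=0.9528): product = 0.9528
After subsystem 2 (A=0.9957): product = 0.9487
After subsystem 3 (A=0.9613): product = 0.912
After subsystem 4 (A=0.9557): product = 0.8716
A_sys = 0.8716

0.8716


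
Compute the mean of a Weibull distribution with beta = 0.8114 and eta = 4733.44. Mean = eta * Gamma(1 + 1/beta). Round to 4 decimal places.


beta = 0.8114, eta = 4733.44
1/beta = 1.2324
1 + 1/beta = 2.2324
Gamma(2.2324) = 1.1218
Mean = 4733.44 * 1.1218
Mean = 5309.8042

5309.8042


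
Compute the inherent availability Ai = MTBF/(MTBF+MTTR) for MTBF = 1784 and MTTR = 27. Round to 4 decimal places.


MTBF = 1784
MTTR = 27
MTBF + MTTR = 1811
Ai = 1784 / 1811
Ai = 0.9851

0.9851


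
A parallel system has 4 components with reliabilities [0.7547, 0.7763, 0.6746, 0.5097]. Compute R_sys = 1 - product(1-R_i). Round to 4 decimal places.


Components: [0.7547, 0.7763, 0.6746, 0.5097]
(1 - 0.7547) = 0.2453, running product = 0.2453
(1 - 0.7763) = 0.2237, running product = 0.0549
(1 - 0.6746) = 0.3254, running product = 0.0179
(1 - 0.5097) = 0.4903, running product = 0.0088
Product of (1-R_i) = 0.0088
R_sys = 1 - 0.0088 = 0.9912

0.9912


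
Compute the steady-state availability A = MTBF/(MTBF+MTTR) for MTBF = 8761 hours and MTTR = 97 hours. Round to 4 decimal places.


MTBF = 8761
MTTR = 97
MTBF + MTTR = 8858
A = 8761 / 8858
A = 0.989

0.989


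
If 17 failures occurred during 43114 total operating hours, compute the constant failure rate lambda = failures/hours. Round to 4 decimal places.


failures = 17
total_hours = 43114
lambda = 17 / 43114
lambda = 0.0004

0.0004


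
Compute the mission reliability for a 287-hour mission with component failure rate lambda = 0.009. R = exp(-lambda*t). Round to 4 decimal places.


lambda = 0.009
mission_time = 287
lambda * t = 0.009 * 287 = 2.583
R = exp(-2.583)
R = 0.0755

0.0755


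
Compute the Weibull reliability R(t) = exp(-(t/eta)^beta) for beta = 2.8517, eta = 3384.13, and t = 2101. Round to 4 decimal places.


beta = 2.8517, eta = 3384.13, t = 2101
t/eta = 2101 / 3384.13 = 0.6208
(t/eta)^beta = 0.6208^2.8517 = 0.2568
R(t) = exp(-0.2568)
R(t) = 0.7735

0.7735


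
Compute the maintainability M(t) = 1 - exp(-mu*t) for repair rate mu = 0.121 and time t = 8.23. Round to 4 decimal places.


mu = 0.121, t = 8.23
mu * t = 0.121 * 8.23 = 0.9958
exp(-0.9958) = 0.3694
M(t) = 1 - 0.3694
M(t) = 0.6306

0.6306


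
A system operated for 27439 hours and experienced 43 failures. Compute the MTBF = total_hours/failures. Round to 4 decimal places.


total_hours = 27439
failures = 43
MTBF = 27439 / 43
MTBF = 638.1163

638.1163


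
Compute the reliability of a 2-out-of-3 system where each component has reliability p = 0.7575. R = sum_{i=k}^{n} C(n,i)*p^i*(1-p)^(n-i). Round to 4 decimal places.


k = 2, n = 3, p = 0.7575
i=2: C(3,2)=3 * 0.7575^2 * 0.2425^1 = 0.4174
i=3: C(3,3)=1 * 0.7575^3 * 0.2425^0 = 0.4347
R = sum of terms = 0.8521

0.8521


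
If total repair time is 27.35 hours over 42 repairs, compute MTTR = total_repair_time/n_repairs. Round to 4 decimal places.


total_repair_time = 27.35
n_repairs = 42
MTTR = 27.35 / 42
MTTR = 0.6512

0.6512


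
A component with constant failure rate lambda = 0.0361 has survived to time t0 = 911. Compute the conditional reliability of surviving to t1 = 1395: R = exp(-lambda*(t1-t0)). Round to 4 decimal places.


lambda = 0.0361
t0 = 911, t1 = 1395
t1 - t0 = 484
lambda * (t1-t0) = 0.0361 * 484 = 17.4724
R = exp(-17.4724)
R = 0.0

0.0


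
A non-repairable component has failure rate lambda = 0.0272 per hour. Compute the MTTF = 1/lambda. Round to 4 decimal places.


lambda = 0.0272
MTTF = 1 / 0.0272
MTTF = 36.7647

36.7647


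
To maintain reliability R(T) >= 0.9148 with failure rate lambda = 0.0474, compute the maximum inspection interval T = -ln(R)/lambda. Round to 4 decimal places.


R_target = 0.9148
lambda = 0.0474
-ln(0.9148) = 0.089
T = 0.089 / 0.0474
T = 1.8787

1.8787


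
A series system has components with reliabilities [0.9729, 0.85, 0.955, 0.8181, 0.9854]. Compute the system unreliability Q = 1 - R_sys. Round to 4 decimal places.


Components: [0.9729, 0.85, 0.955, 0.8181, 0.9854]
After component 1: product = 0.9729
After component 2: product = 0.827
After component 3: product = 0.7898
After component 4: product = 0.6461
After component 5: product = 0.6367
R_sys = 0.6367
Q = 1 - 0.6367 = 0.3633

0.3633


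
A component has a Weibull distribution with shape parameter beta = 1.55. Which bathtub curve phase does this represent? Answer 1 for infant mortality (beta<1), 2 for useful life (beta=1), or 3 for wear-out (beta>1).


beta = 1.55
Compare beta to 1:
beta < 1 => infant mortality (phase 1)
beta = 1 => useful life (phase 2)
beta > 1 => wear-out (phase 3)
Since beta = 1.55, this is wear-out (increasing failure rate)
Phase = 3

3


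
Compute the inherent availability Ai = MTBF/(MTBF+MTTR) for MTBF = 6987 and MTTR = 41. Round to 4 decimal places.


MTBF = 6987
MTTR = 41
MTBF + MTTR = 7028
Ai = 6987 / 7028
Ai = 0.9942

0.9942


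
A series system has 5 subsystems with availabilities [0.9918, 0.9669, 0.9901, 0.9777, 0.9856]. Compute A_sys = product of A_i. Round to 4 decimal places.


Subsystems: [0.9918, 0.9669, 0.9901, 0.9777, 0.9856]
After subsystem 1 (A=0.9918): product = 0.9918
After subsystem 2 (A=0.9669): product = 0.959
After subsystem 3 (A=0.9901): product = 0.9495
After subsystem 4 (A=0.9777): product = 0.9283
After subsystem 5 (A=0.9856): product = 0.9149
A_sys = 0.9149

0.9149


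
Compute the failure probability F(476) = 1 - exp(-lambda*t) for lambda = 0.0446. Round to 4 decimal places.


lambda = 0.0446, t = 476
lambda * t = 21.2296
exp(-21.2296) = 0.0
F(t) = 1 - 0.0
F(t) = 1.0

1.0


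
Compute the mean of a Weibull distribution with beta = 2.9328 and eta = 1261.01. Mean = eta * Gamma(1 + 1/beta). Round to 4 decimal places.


beta = 2.9328, eta = 1261.01
1/beta = 0.341
1 + 1/beta = 1.341
Gamma(1.341) = 0.8921
Mean = 1261.01 * 0.8921
Mean = 1124.957

1124.957


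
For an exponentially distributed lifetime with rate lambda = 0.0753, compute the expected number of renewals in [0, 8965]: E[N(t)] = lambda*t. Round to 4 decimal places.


lambda = 0.0753
t = 8965
E[N(t)] = lambda * t
E[N(t)] = 0.0753 * 8965
E[N(t)] = 675.0645

675.0645


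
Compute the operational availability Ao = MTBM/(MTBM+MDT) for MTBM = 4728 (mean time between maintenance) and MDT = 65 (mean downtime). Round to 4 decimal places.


MTBM = 4728
MDT = 65
MTBM + MDT = 4793
Ao = 4728 / 4793
Ao = 0.9864

0.9864


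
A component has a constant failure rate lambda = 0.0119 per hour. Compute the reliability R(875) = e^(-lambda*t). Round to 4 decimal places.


lambda = 0.0119
t = 875
lambda * t = 10.4125
R(t) = e^(-10.4125)
R(t) = 0.0

0.0


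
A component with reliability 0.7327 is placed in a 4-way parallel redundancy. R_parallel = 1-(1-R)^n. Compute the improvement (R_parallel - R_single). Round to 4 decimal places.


R_single = 0.7327, n = 4
1 - R_single = 0.2673
(1 - R_single)^n = 0.2673^4 = 0.0051
R_parallel = 1 - 0.0051 = 0.9949
Improvement = 0.9949 - 0.7327
Improvement = 0.2622

0.2622


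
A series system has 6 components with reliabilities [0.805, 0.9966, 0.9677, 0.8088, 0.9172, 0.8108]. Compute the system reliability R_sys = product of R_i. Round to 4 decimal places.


Components: [0.805, 0.9966, 0.9677, 0.8088, 0.9172, 0.8108]
After component 1 (R=0.805): product = 0.805
After component 2 (R=0.9966): product = 0.8023
After component 3 (R=0.9677): product = 0.7763
After component 4 (R=0.8088): product = 0.6279
After component 5 (R=0.9172): product = 0.5759
After component 6 (R=0.8108): product = 0.467
R_sys = 0.467

0.467


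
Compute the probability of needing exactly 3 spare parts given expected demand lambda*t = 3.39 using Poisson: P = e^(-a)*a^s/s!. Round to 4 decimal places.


a = 3.39, s = 3
e^(-a) = e^(-3.39) = 0.0337
a^s = 3.39^3 = 38.9582
s! = 6
P = 0.0337 * 38.9582 / 6
P = 0.2189

0.2189


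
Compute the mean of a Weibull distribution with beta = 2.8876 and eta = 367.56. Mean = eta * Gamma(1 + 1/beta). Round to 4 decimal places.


beta = 2.8876, eta = 367.56
1/beta = 0.3463
1 + 1/beta = 1.3463
Gamma(1.3463) = 0.8915
Mean = 367.56 * 0.8915
Mean = 327.6918

327.6918


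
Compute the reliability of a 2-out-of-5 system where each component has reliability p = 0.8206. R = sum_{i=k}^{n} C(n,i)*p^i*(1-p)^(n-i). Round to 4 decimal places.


k = 2, n = 5, p = 0.8206
i=2: C(5,2)=10 * 0.8206^2 * 0.1794^3 = 0.0389
i=3: C(5,3)=10 * 0.8206^3 * 0.1794^2 = 0.1778
i=4: C(5,4)=5 * 0.8206^4 * 0.1794^1 = 0.4067
i=5: C(5,5)=1 * 0.8206^5 * 0.1794^0 = 0.3721
R = sum of terms = 0.9956

0.9956


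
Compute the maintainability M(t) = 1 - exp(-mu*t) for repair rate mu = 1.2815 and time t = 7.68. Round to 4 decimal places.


mu = 1.2815, t = 7.68
mu * t = 1.2815 * 7.68 = 9.8419
exp(-9.8419) = 0.0001
M(t) = 1 - 0.0001
M(t) = 0.9999

0.9999


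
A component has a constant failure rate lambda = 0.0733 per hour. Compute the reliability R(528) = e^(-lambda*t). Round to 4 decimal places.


lambda = 0.0733
t = 528
lambda * t = 38.7024
R(t) = e^(-38.7024)
R(t) = 0.0

0.0


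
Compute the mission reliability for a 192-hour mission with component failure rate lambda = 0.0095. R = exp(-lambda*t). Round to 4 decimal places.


lambda = 0.0095
mission_time = 192
lambda * t = 0.0095 * 192 = 1.824
R = exp(-1.824)
R = 0.1614

0.1614


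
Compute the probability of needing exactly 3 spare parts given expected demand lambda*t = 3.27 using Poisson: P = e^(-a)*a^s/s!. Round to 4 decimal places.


a = 3.27, s = 3
e^(-a) = e^(-3.27) = 0.038
a^s = 3.27^3 = 34.9658
s! = 6
P = 0.038 * 34.9658 / 6
P = 0.2215

0.2215


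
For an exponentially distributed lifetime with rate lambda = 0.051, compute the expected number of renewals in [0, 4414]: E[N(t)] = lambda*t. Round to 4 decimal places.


lambda = 0.051
t = 4414
E[N(t)] = lambda * t
E[N(t)] = 0.051 * 4414
E[N(t)] = 225.114

225.114


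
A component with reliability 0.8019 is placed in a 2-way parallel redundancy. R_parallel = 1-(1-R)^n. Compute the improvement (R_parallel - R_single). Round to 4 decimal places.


R_single = 0.8019, n = 2
1 - R_single = 0.1981
(1 - R_single)^n = 0.1981^2 = 0.0392
R_parallel = 1 - 0.0392 = 0.9608
Improvement = 0.9608 - 0.8019
Improvement = 0.1589

0.1589


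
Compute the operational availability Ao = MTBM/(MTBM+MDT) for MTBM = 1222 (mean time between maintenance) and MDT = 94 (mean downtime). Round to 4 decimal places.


MTBM = 1222
MDT = 94
MTBM + MDT = 1316
Ao = 1222 / 1316
Ao = 0.9286

0.9286


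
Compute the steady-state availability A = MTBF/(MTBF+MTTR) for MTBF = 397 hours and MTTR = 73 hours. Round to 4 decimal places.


MTBF = 397
MTTR = 73
MTBF + MTTR = 470
A = 397 / 470
A = 0.8447

0.8447


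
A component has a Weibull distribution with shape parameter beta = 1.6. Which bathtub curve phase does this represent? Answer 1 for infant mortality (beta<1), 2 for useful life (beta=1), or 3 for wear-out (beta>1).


beta = 1.6
Compare beta to 1:
beta < 1 => infant mortality (phase 1)
beta = 1 => useful life (phase 2)
beta > 1 => wear-out (phase 3)
Since beta = 1.6, this is wear-out (increasing failure rate)
Phase = 3

3


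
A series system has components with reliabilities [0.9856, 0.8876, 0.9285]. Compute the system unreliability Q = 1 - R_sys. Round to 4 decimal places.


Components: [0.9856, 0.8876, 0.9285]
After component 1: product = 0.9856
After component 2: product = 0.8748
After component 3: product = 0.8123
R_sys = 0.8123
Q = 1 - 0.8123 = 0.1877

0.1877


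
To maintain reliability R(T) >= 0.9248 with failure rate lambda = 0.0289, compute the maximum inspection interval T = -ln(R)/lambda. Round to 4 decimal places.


R_target = 0.9248
lambda = 0.0289
-ln(0.9248) = 0.0782
T = 0.0782 / 0.0289
T = 2.7051

2.7051


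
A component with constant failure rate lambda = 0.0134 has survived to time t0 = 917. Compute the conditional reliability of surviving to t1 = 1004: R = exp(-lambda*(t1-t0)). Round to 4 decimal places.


lambda = 0.0134
t0 = 917, t1 = 1004
t1 - t0 = 87
lambda * (t1-t0) = 0.0134 * 87 = 1.1658
R = exp(-1.1658)
R = 0.3117

0.3117


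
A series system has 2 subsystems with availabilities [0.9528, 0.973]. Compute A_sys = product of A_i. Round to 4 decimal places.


Subsystems: [0.9528, 0.973]
After subsystem 1 (A=0.9528): product = 0.9528
After subsystem 2 (A=0.973): product = 0.9271
A_sys = 0.9271

0.9271


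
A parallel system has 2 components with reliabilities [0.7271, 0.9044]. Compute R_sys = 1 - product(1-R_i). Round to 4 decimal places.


Components: [0.7271, 0.9044]
(1 - 0.7271) = 0.2729, running product = 0.2729
(1 - 0.9044) = 0.0956, running product = 0.0261
Product of (1-R_i) = 0.0261
R_sys = 1 - 0.0261 = 0.9739

0.9739


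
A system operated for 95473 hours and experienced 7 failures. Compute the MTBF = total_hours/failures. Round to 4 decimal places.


total_hours = 95473
failures = 7
MTBF = 95473 / 7
MTBF = 13639.0

13639.0


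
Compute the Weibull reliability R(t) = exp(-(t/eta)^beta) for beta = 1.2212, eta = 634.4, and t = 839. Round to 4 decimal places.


beta = 1.2212, eta = 634.4, t = 839
t/eta = 839 / 634.4 = 1.3225
(t/eta)^beta = 1.3225^1.2212 = 1.4069
R(t) = exp(-1.4069)
R(t) = 0.2449

0.2449


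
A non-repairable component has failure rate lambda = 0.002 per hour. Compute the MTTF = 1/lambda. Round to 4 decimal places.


lambda = 0.002
MTTF = 1 / 0.002
MTTF = 500.0

500.0


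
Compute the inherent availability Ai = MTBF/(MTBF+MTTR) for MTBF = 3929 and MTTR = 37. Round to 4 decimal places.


MTBF = 3929
MTTR = 37
MTBF + MTTR = 3966
Ai = 3929 / 3966
Ai = 0.9907

0.9907


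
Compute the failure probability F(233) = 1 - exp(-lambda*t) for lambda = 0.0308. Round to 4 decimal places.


lambda = 0.0308, t = 233
lambda * t = 7.1764
exp(-7.1764) = 0.0008
F(t) = 1 - 0.0008
F(t) = 0.9992

0.9992


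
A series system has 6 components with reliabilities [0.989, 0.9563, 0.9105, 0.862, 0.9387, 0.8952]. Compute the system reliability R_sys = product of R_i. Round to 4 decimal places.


Components: [0.989, 0.9563, 0.9105, 0.862, 0.9387, 0.8952]
After component 1 (R=0.989): product = 0.989
After component 2 (R=0.9563): product = 0.9458
After component 3 (R=0.9105): product = 0.8611
After component 4 (R=0.862): product = 0.7423
After component 5 (R=0.9387): product = 0.6968
After component 6 (R=0.8952): product = 0.6238
R_sys = 0.6238

0.6238
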